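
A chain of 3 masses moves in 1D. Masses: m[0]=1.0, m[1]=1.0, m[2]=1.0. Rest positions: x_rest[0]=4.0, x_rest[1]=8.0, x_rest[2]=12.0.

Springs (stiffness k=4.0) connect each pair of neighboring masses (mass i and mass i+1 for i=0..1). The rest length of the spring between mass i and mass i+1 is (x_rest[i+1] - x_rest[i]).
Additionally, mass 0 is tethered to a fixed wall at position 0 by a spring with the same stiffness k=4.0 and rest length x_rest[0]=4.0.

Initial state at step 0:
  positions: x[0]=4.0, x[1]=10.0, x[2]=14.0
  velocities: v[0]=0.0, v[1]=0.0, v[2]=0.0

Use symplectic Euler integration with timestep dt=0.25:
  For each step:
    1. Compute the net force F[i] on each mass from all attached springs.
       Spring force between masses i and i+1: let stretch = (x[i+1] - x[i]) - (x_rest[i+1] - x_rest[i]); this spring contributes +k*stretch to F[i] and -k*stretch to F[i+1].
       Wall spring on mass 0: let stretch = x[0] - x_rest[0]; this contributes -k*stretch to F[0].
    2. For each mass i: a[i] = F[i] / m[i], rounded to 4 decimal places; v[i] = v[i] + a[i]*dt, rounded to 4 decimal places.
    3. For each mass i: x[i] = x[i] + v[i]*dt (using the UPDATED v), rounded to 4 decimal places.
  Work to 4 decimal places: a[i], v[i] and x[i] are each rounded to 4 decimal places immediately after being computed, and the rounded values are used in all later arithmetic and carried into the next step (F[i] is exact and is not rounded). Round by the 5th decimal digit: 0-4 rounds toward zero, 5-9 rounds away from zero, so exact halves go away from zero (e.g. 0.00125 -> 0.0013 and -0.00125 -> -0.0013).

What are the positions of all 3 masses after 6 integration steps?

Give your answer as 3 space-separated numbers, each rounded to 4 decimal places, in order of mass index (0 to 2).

Step 0: x=[4.0000 10.0000 14.0000] v=[0.0000 0.0000 0.0000]
Step 1: x=[4.5000 9.5000 14.0000] v=[2.0000 -2.0000 0.0000]
Step 2: x=[5.1250 8.8750 13.8750] v=[2.5000 -2.5000 -0.5000]
Step 3: x=[5.4063 8.5625 13.5000] v=[1.1250 -1.2500 -1.5000]
Step 4: x=[5.1250 8.6953 12.8906] v=[-1.1251 0.5313 -2.4375]
Step 5: x=[4.4551 8.9844 12.2324] v=[-2.6798 1.1563 -2.6328]
Step 6: x=[3.8037 8.9532 11.7622] v=[-2.6056 -0.1250 -1.8808]

Answer: 3.8037 8.9532 11.7622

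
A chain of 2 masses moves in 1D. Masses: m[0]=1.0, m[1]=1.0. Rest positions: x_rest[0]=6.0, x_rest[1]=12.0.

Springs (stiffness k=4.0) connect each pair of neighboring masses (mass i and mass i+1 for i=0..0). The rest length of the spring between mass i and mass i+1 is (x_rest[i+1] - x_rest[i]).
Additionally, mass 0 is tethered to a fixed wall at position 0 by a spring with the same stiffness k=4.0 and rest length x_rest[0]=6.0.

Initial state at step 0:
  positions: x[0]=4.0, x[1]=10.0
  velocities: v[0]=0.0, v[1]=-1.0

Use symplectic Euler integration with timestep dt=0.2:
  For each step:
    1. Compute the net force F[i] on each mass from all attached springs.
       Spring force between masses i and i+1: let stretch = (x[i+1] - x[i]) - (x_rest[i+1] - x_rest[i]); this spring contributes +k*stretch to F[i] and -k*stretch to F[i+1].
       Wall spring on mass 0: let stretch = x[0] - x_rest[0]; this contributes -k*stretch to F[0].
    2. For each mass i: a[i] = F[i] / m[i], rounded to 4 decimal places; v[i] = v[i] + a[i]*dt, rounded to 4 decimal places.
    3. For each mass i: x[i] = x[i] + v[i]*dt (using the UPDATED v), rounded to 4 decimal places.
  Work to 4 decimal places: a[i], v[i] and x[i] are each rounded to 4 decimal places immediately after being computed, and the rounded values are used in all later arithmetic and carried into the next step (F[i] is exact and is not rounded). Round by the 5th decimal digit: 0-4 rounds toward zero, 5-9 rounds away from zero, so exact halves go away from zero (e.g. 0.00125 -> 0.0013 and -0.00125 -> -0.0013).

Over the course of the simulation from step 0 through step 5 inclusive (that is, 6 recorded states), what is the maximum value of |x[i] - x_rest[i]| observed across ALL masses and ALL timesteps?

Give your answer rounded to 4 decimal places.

Answer: 2.3168

Derivation:
Step 0: x=[4.0000 10.0000] v=[0.0000 -1.0000]
Step 1: x=[4.3200 9.8000] v=[1.6000 -1.0000]
Step 2: x=[4.8256 9.6832] v=[2.5280 -0.5840]
Step 3: x=[5.3363 9.7492] v=[2.5536 0.3299]
Step 4: x=[5.6993 10.0691] v=[1.8149 1.5996]
Step 5: x=[5.8496 10.6499] v=[0.7513 2.9038]
Max displacement = 2.3168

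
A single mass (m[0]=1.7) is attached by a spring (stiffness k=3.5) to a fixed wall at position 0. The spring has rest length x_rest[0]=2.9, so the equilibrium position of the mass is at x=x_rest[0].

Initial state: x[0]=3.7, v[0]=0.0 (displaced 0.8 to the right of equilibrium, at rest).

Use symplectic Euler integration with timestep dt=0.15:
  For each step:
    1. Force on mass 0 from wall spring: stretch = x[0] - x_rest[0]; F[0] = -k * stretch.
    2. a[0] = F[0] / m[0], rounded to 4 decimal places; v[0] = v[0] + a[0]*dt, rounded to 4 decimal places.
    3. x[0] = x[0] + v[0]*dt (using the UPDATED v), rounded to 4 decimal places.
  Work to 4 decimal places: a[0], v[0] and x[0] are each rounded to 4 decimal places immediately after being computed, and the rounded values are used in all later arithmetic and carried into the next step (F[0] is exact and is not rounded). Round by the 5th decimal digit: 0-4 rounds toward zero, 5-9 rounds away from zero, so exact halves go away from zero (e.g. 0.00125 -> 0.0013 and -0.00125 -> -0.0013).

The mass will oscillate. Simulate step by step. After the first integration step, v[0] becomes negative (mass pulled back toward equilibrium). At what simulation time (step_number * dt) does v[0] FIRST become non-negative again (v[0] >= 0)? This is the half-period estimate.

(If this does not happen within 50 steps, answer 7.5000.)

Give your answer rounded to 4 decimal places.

Answer: 2.2500

Derivation:
Step 0: x=[3.7000] v=[0.0000]
Step 1: x=[3.6629] v=[-0.2471]
Step 2: x=[3.5905] v=[-0.4827]
Step 3: x=[3.4861] v=[-0.6959]
Step 4: x=[3.3546] v=[-0.8769]
Step 5: x=[3.2020] v=[-1.0173]
Step 6: x=[3.0354] v=[-1.1106]
Step 7: x=[2.8625] v=[-1.1524]
Step 8: x=[2.6914] v=[-1.1408]
Step 9: x=[2.5299] v=[-1.0764]
Step 10: x=[2.3856] v=[-0.9621]
Step 11: x=[2.2651] v=[-0.8032]
Step 12: x=[2.1740] v=[-0.6071]
Step 13: x=[2.1166] v=[-0.3829]
Step 14: x=[2.0955] v=[-0.1410]
Step 15: x=[2.1116] v=[0.1074]
First v>=0 after going negative at step 15, time=2.2500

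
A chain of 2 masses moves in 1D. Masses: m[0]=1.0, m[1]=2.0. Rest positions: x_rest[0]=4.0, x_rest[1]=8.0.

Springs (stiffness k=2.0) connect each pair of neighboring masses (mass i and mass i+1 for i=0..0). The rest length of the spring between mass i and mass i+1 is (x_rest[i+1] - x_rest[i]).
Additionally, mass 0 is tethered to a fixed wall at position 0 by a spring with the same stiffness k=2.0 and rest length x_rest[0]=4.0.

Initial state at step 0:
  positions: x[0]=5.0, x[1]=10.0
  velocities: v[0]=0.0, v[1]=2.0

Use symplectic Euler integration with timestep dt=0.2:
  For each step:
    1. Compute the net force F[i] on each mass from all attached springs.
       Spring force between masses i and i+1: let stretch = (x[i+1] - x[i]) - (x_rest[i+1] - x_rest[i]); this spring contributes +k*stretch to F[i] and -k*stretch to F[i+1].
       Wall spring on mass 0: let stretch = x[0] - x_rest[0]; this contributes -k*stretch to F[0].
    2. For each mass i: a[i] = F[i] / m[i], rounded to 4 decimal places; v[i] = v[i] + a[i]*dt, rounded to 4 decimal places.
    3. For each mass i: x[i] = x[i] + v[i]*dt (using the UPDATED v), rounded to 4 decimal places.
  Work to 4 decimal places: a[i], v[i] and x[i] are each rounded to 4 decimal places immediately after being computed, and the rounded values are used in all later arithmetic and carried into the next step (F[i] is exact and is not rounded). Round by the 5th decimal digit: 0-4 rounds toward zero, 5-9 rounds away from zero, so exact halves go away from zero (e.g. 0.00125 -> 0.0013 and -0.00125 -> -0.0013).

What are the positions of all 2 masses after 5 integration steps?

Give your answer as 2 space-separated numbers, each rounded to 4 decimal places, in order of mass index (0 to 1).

Answer: 5.4196 11.1686

Derivation:
Step 0: x=[5.0000 10.0000] v=[0.0000 2.0000]
Step 1: x=[5.0000 10.3600] v=[0.0000 1.8000]
Step 2: x=[5.0288 10.6656] v=[0.1440 1.5280]
Step 3: x=[5.1062 10.9057] v=[0.3872 1.2006]
Step 4: x=[5.2391 11.0738] v=[0.6645 0.8407]
Step 5: x=[5.4196 11.1686] v=[0.9027 0.4738]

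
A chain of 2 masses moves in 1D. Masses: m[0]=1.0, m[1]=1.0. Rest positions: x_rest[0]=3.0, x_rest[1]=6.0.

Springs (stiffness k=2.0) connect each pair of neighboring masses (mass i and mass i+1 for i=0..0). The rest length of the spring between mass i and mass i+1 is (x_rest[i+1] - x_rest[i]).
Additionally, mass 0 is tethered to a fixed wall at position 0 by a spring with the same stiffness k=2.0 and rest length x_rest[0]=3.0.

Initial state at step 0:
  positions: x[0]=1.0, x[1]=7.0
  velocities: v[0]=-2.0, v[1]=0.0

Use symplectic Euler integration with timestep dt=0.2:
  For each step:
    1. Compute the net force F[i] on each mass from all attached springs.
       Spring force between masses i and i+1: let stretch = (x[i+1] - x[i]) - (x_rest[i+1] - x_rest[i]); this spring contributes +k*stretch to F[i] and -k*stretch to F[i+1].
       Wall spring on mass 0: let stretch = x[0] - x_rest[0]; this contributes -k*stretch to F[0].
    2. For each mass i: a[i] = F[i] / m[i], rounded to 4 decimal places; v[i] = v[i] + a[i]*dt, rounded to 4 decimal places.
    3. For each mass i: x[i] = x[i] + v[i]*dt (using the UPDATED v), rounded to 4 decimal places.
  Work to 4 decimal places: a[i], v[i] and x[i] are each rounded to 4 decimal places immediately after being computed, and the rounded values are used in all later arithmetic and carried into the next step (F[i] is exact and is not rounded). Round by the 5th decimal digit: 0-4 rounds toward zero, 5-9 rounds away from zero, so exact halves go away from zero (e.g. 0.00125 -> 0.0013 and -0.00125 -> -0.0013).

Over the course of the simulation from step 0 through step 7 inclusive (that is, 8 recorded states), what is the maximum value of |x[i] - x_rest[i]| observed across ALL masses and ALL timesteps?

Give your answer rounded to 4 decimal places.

Step 0: x=[1.0000 7.0000] v=[-2.0000 0.0000]
Step 1: x=[1.0000 6.7600] v=[0.0000 -1.2000]
Step 2: x=[1.3808 6.2992] v=[1.9040 -2.3040]
Step 3: x=[2.0446 5.6849] v=[3.3190 -3.0714]
Step 4: x=[2.8361 5.0194] v=[3.9573 -3.3275]
Step 5: x=[3.5753 4.4192] v=[3.6962 -3.0008]
Step 6: x=[4.0960 3.9915] v=[2.6036 -2.1384]
Step 7: x=[4.2807 3.8122] v=[0.9234 -0.8966]
Max displacement = 2.1878

Answer: 2.1878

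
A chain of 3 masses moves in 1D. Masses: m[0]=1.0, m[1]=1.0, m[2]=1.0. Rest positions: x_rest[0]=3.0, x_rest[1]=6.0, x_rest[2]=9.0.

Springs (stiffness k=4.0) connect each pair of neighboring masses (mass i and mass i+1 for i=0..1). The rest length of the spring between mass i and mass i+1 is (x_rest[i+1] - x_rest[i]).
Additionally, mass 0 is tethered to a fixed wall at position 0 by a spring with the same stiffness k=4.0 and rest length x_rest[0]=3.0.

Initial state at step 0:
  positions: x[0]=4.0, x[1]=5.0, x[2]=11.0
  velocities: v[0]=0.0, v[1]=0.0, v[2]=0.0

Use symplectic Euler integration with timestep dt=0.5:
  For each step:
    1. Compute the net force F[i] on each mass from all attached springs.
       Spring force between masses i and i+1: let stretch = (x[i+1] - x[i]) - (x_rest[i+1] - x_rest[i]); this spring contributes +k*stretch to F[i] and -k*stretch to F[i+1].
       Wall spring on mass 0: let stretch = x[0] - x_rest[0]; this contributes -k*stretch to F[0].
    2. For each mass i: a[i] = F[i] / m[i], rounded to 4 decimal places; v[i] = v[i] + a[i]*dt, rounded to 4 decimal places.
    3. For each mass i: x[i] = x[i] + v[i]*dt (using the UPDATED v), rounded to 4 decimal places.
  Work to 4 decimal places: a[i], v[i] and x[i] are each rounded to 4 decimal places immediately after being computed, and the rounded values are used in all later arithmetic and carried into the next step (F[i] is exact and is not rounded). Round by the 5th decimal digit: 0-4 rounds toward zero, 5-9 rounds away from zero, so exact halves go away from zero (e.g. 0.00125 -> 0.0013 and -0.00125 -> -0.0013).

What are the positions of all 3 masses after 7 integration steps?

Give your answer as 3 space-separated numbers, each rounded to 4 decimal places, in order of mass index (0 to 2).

Answer: 2.0000 7.0000 7.0000

Derivation:
Step 0: x=[4.0000 5.0000 11.0000] v=[0.0000 0.0000 0.0000]
Step 1: x=[1.0000 10.0000 8.0000] v=[-6.0000 10.0000 -6.0000]
Step 2: x=[6.0000 4.0000 10.0000] v=[10.0000 -12.0000 4.0000]
Step 3: x=[3.0000 6.0000 9.0000] v=[-6.0000 4.0000 -2.0000]
Step 4: x=[0.0000 8.0000 8.0000] v=[-6.0000 4.0000 -2.0000]
Step 5: x=[5.0000 2.0000 10.0000] v=[10.0000 -12.0000 4.0000]
Step 6: x=[2.0000 7.0000 7.0000] v=[-6.0000 10.0000 -6.0000]
Step 7: x=[2.0000 7.0000 7.0000] v=[0.0000 0.0000 0.0000]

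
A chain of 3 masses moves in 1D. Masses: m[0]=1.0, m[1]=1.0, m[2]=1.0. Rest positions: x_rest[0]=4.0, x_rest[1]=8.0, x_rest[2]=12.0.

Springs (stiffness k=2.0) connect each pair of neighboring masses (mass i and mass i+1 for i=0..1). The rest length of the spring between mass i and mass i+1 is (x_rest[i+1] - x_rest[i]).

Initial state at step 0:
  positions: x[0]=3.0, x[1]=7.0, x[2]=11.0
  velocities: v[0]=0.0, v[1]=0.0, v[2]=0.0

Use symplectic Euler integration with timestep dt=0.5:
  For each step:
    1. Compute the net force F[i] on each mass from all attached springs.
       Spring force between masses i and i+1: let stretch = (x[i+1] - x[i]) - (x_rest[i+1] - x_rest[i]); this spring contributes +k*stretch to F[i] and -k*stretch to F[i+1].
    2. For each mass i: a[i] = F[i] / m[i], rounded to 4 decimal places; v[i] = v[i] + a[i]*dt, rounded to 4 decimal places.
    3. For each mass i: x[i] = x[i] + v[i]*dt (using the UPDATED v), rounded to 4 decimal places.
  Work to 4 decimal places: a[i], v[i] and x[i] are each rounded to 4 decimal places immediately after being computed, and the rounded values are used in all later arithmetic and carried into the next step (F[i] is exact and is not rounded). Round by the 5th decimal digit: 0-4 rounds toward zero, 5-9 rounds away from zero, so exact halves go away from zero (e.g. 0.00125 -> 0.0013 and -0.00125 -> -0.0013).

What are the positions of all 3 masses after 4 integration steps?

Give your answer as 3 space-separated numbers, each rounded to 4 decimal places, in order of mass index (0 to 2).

Step 0: x=[3.0000 7.0000 11.0000] v=[0.0000 0.0000 0.0000]
Step 1: x=[3.0000 7.0000 11.0000] v=[0.0000 0.0000 0.0000]
Step 2: x=[3.0000 7.0000 11.0000] v=[0.0000 0.0000 0.0000]
Step 3: x=[3.0000 7.0000 11.0000] v=[0.0000 0.0000 0.0000]
Step 4: x=[3.0000 7.0000 11.0000] v=[0.0000 0.0000 0.0000]

Answer: 3.0000 7.0000 11.0000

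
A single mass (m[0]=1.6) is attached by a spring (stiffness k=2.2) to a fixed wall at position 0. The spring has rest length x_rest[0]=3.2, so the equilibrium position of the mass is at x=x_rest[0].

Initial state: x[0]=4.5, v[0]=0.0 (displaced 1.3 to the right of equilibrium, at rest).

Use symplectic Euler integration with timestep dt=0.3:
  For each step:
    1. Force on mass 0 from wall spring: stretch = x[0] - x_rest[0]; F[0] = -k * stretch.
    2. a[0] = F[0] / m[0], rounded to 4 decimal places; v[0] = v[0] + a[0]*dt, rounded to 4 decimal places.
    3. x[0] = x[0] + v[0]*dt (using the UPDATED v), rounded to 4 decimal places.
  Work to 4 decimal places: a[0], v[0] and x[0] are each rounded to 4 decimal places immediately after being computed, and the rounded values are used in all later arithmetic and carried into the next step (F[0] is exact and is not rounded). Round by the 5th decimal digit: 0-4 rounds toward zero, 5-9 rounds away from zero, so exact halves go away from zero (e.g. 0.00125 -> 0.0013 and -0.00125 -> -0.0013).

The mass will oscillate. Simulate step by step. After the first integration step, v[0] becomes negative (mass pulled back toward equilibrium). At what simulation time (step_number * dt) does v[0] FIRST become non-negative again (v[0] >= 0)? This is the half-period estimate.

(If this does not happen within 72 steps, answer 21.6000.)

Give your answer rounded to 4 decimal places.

Answer: 2.7000

Derivation:
Step 0: x=[4.5000] v=[0.0000]
Step 1: x=[4.3391] v=[-0.5363]
Step 2: x=[4.0372] v=[-1.0062]
Step 3: x=[3.6317] v=[-1.3516]
Step 4: x=[3.1728] v=[-1.5297]
Step 5: x=[2.7173] v=[-1.5185]
Step 6: x=[2.3215] v=[-1.3194]
Step 7: x=[2.0344] v=[-0.9570]
Step 8: x=[1.8915] v=[-0.4762]
Step 9: x=[1.9106] v=[0.0636]
First v>=0 after going negative at step 9, time=2.7000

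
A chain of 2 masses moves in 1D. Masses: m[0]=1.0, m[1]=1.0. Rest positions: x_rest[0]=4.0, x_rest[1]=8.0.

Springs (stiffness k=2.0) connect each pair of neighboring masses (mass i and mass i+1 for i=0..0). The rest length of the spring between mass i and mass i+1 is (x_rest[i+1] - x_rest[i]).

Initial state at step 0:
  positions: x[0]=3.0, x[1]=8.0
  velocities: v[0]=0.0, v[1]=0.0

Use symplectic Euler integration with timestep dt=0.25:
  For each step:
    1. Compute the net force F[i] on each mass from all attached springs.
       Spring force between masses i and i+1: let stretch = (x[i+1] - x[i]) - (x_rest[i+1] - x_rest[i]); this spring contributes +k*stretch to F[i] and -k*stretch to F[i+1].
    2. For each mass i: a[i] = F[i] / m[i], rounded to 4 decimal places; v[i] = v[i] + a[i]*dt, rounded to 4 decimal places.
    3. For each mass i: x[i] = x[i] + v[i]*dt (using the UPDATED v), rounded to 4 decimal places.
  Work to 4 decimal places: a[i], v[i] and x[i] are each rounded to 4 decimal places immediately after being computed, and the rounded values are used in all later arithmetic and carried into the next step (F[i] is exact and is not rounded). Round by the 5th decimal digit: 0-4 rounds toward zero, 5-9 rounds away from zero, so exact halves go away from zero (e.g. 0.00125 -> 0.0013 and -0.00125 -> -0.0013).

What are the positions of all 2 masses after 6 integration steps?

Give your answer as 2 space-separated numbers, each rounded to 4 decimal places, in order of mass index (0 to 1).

Step 0: x=[3.0000 8.0000] v=[0.0000 0.0000]
Step 1: x=[3.1250 7.8750] v=[0.5000 -0.5000]
Step 2: x=[3.3438 7.6563] v=[0.8750 -0.8750]
Step 3: x=[3.6016 7.3985] v=[1.0313 -1.0313]
Step 4: x=[3.8341 7.1661] v=[0.9298 -0.9298]
Step 5: x=[3.9831 7.0172] v=[0.5958 -0.5958]
Step 6: x=[4.0113 6.9890] v=[0.1129 -0.1129]

Answer: 4.0113 6.9890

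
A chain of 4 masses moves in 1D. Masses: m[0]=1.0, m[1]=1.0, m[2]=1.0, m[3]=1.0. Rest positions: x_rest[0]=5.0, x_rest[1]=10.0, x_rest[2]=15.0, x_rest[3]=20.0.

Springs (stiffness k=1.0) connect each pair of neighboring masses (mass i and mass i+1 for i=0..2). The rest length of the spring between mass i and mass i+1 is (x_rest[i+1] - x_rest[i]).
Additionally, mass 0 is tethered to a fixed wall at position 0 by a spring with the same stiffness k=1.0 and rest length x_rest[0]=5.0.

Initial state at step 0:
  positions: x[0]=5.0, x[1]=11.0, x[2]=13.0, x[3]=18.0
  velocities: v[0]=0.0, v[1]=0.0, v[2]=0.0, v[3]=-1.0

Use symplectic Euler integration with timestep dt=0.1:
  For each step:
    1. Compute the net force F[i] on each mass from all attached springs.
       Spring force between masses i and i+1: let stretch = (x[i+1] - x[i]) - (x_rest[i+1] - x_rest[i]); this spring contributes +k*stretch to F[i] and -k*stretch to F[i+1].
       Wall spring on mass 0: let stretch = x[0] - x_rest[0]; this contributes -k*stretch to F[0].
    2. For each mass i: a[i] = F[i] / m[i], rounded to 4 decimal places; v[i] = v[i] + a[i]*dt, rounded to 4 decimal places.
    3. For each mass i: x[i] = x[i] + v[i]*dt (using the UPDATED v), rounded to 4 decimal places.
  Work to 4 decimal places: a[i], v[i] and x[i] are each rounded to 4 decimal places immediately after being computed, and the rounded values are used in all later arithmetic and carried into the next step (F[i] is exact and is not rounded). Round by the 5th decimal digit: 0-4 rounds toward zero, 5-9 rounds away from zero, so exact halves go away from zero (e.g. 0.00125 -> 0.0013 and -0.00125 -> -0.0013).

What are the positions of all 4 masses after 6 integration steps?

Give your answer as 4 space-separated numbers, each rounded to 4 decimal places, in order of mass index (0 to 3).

Answer: 5.1699 10.2402 13.5296 17.4538

Derivation:
Step 0: x=[5.0000 11.0000 13.0000 18.0000] v=[0.0000 0.0000 0.0000 -1.0000]
Step 1: x=[5.0100 10.9600 13.0300 17.9000] v=[0.1000 -0.4000 0.3000 -1.0000]
Step 2: x=[5.0294 10.8812 13.0880 17.8013] v=[0.1940 -0.7880 0.5800 -0.9870]
Step 3: x=[5.0570 10.7660 13.1711 17.7055] v=[0.2762 -1.1525 0.8307 -0.9583]
Step 4: x=[5.0911 10.6177 13.2755 17.6143] v=[0.3414 -1.4829 1.0436 -0.9117]
Step 5: x=[5.1296 10.4407 13.3967 17.5297] v=[0.3850 -1.7698 1.2117 -0.8456]
Step 6: x=[5.1699 10.2402 13.5296 17.4538] v=[0.4032 -2.0053 1.3294 -0.7589]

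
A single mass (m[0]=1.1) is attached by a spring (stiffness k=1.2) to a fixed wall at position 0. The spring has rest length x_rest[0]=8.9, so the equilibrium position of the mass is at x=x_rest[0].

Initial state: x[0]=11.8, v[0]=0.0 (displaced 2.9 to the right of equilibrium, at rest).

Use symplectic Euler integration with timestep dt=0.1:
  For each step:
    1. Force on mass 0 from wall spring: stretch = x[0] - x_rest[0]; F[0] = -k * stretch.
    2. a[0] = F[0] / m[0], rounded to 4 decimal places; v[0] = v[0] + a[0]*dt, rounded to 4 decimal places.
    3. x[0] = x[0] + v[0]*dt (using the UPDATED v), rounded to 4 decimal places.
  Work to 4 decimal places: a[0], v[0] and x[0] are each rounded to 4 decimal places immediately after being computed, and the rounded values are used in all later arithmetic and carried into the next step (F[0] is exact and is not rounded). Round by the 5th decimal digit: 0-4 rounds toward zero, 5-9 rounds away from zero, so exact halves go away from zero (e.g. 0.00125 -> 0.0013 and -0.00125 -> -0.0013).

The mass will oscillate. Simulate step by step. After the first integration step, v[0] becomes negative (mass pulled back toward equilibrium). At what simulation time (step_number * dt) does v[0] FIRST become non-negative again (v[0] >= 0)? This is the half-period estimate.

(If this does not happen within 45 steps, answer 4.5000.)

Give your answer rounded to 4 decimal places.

Step 0: x=[11.8000] v=[0.0000]
Step 1: x=[11.7684] v=[-0.3164]
Step 2: x=[11.7055] v=[-0.6293]
Step 3: x=[11.6120] v=[-0.9354]
Step 4: x=[11.4889] v=[-1.2313]
Step 5: x=[11.3375] v=[-1.5137]
Step 6: x=[11.1595] v=[-1.7796]
Step 7: x=[10.9569] v=[-2.0261]
Step 8: x=[10.7319] v=[-2.2505]
Step 9: x=[10.4869] v=[-2.4503]
Step 10: x=[10.2246] v=[-2.6234]
Step 11: x=[9.9478] v=[-2.7679]
Step 12: x=[9.6596] v=[-2.8822]
Step 13: x=[9.3631] v=[-2.9651]
Step 14: x=[9.0615] v=[-3.0156]
Step 15: x=[8.7582] v=[-3.0332]
Step 16: x=[8.4564] v=[-3.0177]
Step 17: x=[8.1595] v=[-2.9693]
Step 18: x=[7.8707] v=[-2.8885]
Step 19: x=[7.5931] v=[-2.7762]
Step 20: x=[7.3297] v=[-2.6336]
Step 21: x=[7.0835] v=[-2.4623]
Step 22: x=[6.8571] v=[-2.2641]
Step 23: x=[6.6530] v=[-2.0412]
Step 24: x=[6.4734] v=[-1.7961]
Step 25: x=[6.3203] v=[-1.5314]
Step 26: x=[6.1953] v=[-1.2500]
Step 27: x=[6.0998] v=[-0.9549]
Step 28: x=[6.0349] v=[-0.6494]
Step 29: x=[6.0012] v=[-0.3368]
Step 30: x=[5.9991] v=[-0.0206]
Step 31: x=[6.0287] v=[0.2959]
First v>=0 after going negative at step 31, time=3.1000

Answer: 3.1000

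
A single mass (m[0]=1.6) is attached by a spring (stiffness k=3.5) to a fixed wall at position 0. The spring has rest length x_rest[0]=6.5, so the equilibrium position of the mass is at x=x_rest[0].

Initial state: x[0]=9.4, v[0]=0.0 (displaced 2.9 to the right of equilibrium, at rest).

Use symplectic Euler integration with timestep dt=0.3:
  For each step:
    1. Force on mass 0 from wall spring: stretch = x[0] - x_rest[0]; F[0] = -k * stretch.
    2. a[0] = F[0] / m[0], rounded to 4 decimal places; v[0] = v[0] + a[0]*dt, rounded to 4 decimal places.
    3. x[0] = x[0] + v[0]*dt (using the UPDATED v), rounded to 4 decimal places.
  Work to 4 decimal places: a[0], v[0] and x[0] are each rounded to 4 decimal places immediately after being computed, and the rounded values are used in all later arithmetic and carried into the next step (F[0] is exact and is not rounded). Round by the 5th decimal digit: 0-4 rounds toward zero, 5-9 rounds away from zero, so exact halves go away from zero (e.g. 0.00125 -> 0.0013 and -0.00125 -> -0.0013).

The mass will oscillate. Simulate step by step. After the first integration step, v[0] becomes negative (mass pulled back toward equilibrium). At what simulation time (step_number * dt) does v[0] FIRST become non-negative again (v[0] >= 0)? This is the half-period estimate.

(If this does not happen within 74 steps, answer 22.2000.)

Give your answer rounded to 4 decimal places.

Answer: 2.4000

Derivation:
Step 0: x=[9.4000] v=[0.0000]
Step 1: x=[8.8291] v=[-1.9031]
Step 2: x=[7.7996] v=[-3.4316]
Step 3: x=[6.5143] v=[-4.2845]
Step 4: x=[5.2261] v=[-4.2939]
Step 5: x=[4.1887] v=[-3.4579]
Step 6: x=[3.6064] v=[-1.9411]
Step 7: x=[3.5937] v=[-0.0422]
Step 8: x=[4.1532] v=[1.8651]
First v>=0 after going negative at step 8, time=2.4000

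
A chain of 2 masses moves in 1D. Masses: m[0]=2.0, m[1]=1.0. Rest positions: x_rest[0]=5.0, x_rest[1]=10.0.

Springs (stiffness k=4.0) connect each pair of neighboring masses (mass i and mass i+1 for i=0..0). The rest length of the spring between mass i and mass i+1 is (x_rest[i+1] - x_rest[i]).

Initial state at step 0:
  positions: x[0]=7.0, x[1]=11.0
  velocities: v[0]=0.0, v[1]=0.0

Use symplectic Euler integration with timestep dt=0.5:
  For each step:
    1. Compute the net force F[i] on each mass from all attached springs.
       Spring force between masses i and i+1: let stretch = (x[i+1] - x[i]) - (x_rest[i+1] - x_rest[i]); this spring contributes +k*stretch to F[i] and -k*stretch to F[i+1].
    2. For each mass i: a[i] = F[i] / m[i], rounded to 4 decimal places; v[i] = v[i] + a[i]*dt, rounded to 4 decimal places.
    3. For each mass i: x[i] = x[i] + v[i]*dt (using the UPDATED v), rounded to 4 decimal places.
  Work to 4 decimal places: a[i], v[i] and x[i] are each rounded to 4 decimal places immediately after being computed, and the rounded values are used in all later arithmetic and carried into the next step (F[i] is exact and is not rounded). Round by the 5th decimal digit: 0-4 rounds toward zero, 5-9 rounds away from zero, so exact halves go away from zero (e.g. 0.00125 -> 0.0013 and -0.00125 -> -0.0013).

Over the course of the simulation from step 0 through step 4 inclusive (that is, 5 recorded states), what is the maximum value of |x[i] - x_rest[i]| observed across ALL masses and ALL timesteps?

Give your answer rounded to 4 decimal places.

Answer: 2.5000

Derivation:
Step 0: x=[7.0000 11.0000] v=[0.0000 0.0000]
Step 1: x=[6.5000 12.0000] v=[-1.0000 2.0000]
Step 2: x=[6.2500 12.5000] v=[-0.5000 1.0000]
Step 3: x=[6.6250 11.7500] v=[0.7500 -1.5000]
Step 4: x=[7.0625 10.8750] v=[0.8750 -1.7500]
Max displacement = 2.5000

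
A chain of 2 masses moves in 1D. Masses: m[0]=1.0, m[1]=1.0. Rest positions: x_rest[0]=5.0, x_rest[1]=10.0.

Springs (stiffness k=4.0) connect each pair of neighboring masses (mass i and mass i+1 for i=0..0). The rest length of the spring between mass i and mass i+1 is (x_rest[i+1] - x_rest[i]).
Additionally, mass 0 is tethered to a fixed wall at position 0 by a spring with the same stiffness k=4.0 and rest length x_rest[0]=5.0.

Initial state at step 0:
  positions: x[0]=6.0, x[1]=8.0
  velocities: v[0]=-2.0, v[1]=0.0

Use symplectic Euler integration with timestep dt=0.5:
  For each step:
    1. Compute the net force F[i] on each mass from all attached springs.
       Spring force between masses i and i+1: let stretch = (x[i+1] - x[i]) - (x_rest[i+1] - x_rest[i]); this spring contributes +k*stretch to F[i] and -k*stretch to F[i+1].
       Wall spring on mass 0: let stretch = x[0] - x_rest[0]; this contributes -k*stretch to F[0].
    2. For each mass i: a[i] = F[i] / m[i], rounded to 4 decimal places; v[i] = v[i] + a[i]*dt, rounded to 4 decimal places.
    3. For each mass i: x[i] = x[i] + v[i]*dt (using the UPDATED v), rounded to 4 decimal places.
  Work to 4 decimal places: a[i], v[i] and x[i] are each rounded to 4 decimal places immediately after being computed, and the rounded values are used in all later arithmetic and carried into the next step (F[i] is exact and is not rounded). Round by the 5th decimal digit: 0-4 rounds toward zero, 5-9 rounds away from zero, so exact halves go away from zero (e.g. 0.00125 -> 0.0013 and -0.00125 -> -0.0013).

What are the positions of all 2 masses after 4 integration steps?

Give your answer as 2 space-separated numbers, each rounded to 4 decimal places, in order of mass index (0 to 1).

Step 0: x=[6.0000 8.0000] v=[-2.0000 0.0000]
Step 1: x=[1.0000 11.0000] v=[-10.0000 6.0000]
Step 2: x=[5.0000 9.0000] v=[8.0000 -4.0000]
Step 3: x=[8.0000 8.0000] v=[6.0000 -2.0000]
Step 4: x=[3.0000 12.0000] v=[-10.0000 8.0000]

Answer: 3.0000 12.0000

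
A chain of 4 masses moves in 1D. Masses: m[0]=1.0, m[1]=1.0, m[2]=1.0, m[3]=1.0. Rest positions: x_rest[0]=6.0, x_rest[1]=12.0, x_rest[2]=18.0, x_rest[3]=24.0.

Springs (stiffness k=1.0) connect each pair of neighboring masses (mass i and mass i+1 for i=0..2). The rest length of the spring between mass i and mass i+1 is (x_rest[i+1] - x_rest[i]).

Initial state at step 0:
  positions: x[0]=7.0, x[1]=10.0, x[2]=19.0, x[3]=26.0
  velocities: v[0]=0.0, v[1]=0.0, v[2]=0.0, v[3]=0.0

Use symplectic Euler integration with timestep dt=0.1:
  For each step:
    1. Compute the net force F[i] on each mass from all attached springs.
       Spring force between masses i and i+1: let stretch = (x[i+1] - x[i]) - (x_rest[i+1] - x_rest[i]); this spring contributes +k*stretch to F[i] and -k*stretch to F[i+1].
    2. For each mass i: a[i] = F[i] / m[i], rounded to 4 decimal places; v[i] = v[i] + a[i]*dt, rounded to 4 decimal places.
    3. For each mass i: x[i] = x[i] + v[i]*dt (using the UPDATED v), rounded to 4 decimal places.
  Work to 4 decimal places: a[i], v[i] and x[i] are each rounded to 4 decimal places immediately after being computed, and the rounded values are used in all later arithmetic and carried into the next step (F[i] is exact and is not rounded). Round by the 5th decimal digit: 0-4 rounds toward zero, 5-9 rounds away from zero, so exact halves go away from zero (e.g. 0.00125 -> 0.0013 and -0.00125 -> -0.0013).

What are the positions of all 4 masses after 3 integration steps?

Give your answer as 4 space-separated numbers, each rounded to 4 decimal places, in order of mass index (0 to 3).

Step 0: x=[7.0000 10.0000 19.0000 26.0000] v=[0.0000 0.0000 0.0000 0.0000]
Step 1: x=[6.9700 10.0600 18.9800 25.9900] v=[-0.3000 0.6000 -0.2000 -0.1000]
Step 2: x=[6.9109 10.1783 18.9409 25.9699] v=[-0.5910 1.1830 -0.3910 -0.2010]
Step 3: x=[6.8245 10.3516 18.8845 25.9395] v=[-0.8643 1.7325 -0.5644 -0.3039]

Answer: 6.8245 10.3516 18.8845 25.9395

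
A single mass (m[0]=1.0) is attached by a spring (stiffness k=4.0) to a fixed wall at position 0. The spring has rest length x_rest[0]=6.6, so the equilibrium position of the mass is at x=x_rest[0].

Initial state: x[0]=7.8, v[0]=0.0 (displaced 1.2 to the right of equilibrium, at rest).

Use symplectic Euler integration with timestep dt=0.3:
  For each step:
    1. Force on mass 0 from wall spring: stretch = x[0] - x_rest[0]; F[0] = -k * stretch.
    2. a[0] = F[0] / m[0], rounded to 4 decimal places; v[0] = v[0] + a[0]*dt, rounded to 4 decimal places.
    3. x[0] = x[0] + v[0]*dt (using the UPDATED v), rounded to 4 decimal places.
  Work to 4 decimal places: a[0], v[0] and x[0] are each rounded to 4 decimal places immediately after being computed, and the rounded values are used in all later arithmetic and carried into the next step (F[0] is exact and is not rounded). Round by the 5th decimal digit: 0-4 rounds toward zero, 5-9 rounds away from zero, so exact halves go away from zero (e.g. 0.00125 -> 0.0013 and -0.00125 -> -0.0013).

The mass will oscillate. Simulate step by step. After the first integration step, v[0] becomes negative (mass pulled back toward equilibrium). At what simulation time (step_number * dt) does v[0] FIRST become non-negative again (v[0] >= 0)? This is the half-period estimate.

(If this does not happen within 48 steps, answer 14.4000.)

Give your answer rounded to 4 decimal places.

Step 0: x=[7.8000] v=[0.0000]
Step 1: x=[7.3680] v=[-1.4400]
Step 2: x=[6.6595] v=[-2.3616]
Step 3: x=[5.9296] v=[-2.4330]
Step 4: x=[5.4411] v=[-1.6285]
Step 5: x=[5.3698] v=[-0.2378]
Step 6: x=[5.7413] v=[1.2384]
First v>=0 after going negative at step 6, time=1.8000

Answer: 1.8000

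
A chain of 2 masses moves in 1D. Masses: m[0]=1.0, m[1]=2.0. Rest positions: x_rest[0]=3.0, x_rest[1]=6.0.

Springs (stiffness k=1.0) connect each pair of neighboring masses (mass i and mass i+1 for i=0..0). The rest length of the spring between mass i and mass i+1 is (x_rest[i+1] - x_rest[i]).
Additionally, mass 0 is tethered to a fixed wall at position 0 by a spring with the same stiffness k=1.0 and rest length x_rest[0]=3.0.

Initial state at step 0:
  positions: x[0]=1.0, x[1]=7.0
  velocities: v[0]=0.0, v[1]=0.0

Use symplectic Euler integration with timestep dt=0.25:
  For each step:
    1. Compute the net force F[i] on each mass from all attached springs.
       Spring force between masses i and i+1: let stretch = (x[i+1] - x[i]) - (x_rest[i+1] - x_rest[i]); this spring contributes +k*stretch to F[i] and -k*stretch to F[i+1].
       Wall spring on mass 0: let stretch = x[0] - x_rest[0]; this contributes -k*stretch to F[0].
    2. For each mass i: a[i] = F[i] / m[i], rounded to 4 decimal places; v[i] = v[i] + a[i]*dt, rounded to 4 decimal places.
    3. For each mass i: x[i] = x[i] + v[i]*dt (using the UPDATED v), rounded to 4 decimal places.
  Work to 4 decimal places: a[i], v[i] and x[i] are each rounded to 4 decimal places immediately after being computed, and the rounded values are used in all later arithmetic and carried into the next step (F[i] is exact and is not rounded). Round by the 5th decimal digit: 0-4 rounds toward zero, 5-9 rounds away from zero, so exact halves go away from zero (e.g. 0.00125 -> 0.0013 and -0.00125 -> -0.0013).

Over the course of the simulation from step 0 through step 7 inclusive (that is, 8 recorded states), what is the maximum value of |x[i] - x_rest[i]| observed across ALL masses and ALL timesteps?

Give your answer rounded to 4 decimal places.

Step 0: x=[1.0000 7.0000] v=[0.0000 0.0000]
Step 1: x=[1.3125 6.9063] v=[1.2500 -0.3750]
Step 2: x=[1.8926 6.7315] v=[2.3203 -0.6992]
Step 3: x=[2.6568 6.4992] v=[3.0569 -0.9291]
Step 4: x=[3.4951 6.2406] v=[3.3533 -1.0344]
Step 5: x=[4.2866 5.9900] v=[3.1659 -1.0026]
Step 6: x=[4.9166 5.7799] v=[2.5201 -0.8405]
Step 7: x=[5.2933 5.6366] v=[1.5068 -0.5734]
Max displacement = 2.2933

Answer: 2.2933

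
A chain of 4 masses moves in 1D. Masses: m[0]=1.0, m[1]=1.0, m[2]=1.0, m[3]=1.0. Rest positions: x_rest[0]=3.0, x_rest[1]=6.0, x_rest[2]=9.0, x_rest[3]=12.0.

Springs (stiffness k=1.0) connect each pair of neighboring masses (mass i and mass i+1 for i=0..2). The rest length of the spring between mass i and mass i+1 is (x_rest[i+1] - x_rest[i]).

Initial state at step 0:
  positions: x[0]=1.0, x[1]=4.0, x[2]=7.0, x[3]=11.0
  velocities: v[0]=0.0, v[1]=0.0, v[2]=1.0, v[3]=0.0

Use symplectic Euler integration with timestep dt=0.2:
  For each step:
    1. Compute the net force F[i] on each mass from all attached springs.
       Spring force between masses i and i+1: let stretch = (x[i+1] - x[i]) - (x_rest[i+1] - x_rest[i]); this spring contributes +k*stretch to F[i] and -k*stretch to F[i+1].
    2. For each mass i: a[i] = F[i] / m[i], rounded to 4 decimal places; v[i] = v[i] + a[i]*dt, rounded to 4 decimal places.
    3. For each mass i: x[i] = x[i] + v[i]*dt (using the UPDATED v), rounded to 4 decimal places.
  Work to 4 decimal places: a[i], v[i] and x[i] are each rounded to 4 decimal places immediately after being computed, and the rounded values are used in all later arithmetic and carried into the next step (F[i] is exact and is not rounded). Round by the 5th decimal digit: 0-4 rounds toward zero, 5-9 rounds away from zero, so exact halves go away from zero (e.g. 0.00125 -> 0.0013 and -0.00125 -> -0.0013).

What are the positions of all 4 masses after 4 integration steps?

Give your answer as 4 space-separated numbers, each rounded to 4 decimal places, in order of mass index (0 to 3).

Step 0: x=[1.0000 4.0000 7.0000 11.0000] v=[0.0000 0.0000 1.0000 0.0000]
Step 1: x=[1.0000 4.0000 7.2400 10.9600] v=[0.0000 0.0000 1.2000 -0.2000]
Step 2: x=[1.0000 4.0096 7.4992 10.8912] v=[0.0000 0.0480 1.2960 -0.3440]
Step 3: x=[1.0004 4.0384 7.7545 10.8067] v=[0.0019 0.1440 1.2765 -0.4224]
Step 4: x=[1.0023 4.0943 7.9832 10.7201] v=[0.0095 0.2796 1.1437 -0.4328]

Answer: 1.0023 4.0943 7.9832 10.7201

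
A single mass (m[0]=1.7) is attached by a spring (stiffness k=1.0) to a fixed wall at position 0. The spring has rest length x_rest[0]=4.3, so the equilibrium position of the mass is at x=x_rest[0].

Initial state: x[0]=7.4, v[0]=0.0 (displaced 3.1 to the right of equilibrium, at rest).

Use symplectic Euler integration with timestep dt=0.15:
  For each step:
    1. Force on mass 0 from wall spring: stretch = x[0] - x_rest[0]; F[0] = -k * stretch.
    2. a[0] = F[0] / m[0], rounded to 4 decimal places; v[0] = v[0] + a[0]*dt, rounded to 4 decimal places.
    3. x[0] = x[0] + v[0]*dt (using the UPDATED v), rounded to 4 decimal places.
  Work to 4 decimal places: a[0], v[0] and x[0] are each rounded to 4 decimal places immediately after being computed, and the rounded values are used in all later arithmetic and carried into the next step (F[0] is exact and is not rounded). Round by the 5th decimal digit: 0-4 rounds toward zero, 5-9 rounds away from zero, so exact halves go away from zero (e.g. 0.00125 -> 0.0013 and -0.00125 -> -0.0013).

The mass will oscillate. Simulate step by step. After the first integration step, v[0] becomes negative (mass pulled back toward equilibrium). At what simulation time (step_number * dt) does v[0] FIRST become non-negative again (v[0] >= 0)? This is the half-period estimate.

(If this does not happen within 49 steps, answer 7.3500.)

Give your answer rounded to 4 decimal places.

Step 0: x=[7.4000] v=[0.0000]
Step 1: x=[7.3590] v=[-0.2735]
Step 2: x=[7.2775] v=[-0.5434]
Step 3: x=[7.1566] v=[-0.8061]
Step 4: x=[6.9979] v=[-1.0582]
Step 5: x=[6.8035] v=[-1.2963]
Step 6: x=[6.5759] v=[-1.5172]
Step 7: x=[6.3182] v=[-1.7180]
Step 8: x=[6.0338] v=[-1.8961]
Step 9: x=[5.7264] v=[-2.0491]
Step 10: x=[5.4002] v=[-2.1750]
Step 11: x=[5.0594] v=[-2.2721]
Step 12: x=[4.7085] v=[-2.3391]
Step 13: x=[4.3522] v=[-2.3751]
Step 14: x=[3.9952] v=[-2.3797]
Step 15: x=[3.6423] v=[-2.3528]
Step 16: x=[3.2981] v=[-2.2948]
Step 17: x=[2.9671] v=[-2.2064]
Step 18: x=[2.6538] v=[-2.0888]
Step 19: x=[2.3623] v=[-1.9435]
Step 20: x=[2.0964] v=[-1.7725]
Step 21: x=[1.8597] v=[-1.5781]
Step 22: x=[1.6553] v=[-1.3628]
Step 23: x=[1.4859] v=[-1.1294]
Step 24: x=[1.3537] v=[-0.8811]
Step 25: x=[1.2605] v=[-0.6211]
Step 26: x=[1.2076] v=[-0.3529]
Step 27: x=[1.1956] v=[-0.0800]
Step 28: x=[1.2247] v=[0.1939]
First v>=0 after going negative at step 28, time=4.2000

Answer: 4.2000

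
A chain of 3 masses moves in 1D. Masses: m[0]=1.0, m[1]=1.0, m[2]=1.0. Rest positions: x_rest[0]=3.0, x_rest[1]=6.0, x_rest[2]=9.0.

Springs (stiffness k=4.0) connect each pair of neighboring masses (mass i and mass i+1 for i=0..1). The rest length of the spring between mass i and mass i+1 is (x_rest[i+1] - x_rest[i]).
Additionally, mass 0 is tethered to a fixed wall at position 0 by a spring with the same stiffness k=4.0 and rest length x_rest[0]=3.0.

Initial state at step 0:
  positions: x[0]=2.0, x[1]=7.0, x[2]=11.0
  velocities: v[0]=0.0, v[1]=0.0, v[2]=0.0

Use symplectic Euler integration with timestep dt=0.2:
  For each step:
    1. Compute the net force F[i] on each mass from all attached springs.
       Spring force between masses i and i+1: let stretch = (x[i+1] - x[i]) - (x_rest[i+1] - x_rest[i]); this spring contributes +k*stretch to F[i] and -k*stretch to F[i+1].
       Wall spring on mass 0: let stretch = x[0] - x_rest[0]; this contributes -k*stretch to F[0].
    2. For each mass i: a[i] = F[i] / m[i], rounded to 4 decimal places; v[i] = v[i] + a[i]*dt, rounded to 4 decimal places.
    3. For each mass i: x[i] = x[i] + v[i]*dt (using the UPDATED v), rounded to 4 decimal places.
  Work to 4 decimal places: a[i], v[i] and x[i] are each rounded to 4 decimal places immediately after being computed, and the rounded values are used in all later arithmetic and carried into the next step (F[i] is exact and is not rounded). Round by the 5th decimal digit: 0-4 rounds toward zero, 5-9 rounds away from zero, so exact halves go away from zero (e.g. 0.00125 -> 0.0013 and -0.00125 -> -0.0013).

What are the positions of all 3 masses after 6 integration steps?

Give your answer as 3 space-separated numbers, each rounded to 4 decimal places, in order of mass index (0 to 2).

Step 0: x=[2.0000 7.0000 11.0000] v=[0.0000 0.0000 0.0000]
Step 1: x=[2.4800 6.8400 10.8400] v=[2.4000 -0.8000 -0.8000]
Step 2: x=[3.2608 6.6224 10.5200] v=[3.9040 -1.0880 -1.6000]
Step 3: x=[4.0577 6.4906 10.0564] v=[3.9846 -0.6592 -2.3181]
Step 4: x=[4.5947 6.5400 9.5023] v=[2.6848 0.2471 -2.7707]
Step 5: x=[4.7078 6.7521 8.9542] v=[0.5653 1.0607 -2.7405]
Step 6: x=[4.3947 6.9895 8.5338] v=[-1.5655 1.1869 -2.1022]

Answer: 4.3947 6.9895 8.5338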